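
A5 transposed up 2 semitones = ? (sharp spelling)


A5: chromatic position 9 in octave 5 → absolute = 5×12 + 9 = 69
Transpose up 2: 69 + 2 = 71
71 = 5×12 + 11 → B in octave 5
Result = B5


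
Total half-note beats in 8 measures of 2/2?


Time signature 2/2: the bottom number 2 means the half note gets one count
The top number 2 means 2 half-note beats per measure
Total = 2 × 8 measures
= 16 half-note beats


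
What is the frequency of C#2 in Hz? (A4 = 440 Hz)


Reasoning:
f = 440 × 2^(n/12) where n = semitones from A4
C#2: -32 semitones from A4
f = 440 × 2^(-32/12)
f = 69.30 Hz


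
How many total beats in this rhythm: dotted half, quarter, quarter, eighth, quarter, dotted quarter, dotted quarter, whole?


Beat values:
  dotted half = 3 beats
  quarter = 1 beat
  quarter = 1 beat
  eighth = 0.5 beats
  quarter = 1 beat
  dotted quarter = 1.5 beats
  dotted quarter = 1.5 beats
  whole = 4 beats
Sum = 3 + 1 + 1 + 0.5 + 1 + 1.5 + 1.5 + 4
= 13.5 beats


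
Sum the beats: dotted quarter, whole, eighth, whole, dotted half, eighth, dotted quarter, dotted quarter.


Working:
Beat values:
  dotted quarter = 1.5 beats
  whole = 4 beats
  eighth = 0.5 beats
  whole = 4 beats
  dotted half = 3 beats
  eighth = 0.5 beats
  dotted quarter = 1.5 beats
  dotted quarter = 1.5 beats
Sum = 1.5 + 4 + 0.5 + 4 + 3 + 0.5 + 1.5 + 1.5
= 16.5 beats


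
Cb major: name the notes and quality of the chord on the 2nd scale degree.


Step by step:
Cb major scale: Cb Db Eb Fb Gb Ab Bb
Diatonic triad on degree 2 stacks scale notes 2, 4, 6: Db Fb Ab
Db→Fb = 3 semitones; Db→Ab = 7 semitones → minor triad
= Db Fb Ab (minor)


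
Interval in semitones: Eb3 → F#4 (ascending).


Working:
Absolute semitone position = octave×12 + chromatic position
Eb3: 3×12 + 3 = 39
F#4: 4×12 + 6 = 54
Difference = 54 - 39 = 15
= 15 semitones


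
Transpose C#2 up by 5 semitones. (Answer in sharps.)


C#2: chromatic position 1 in octave 2 → absolute = 2×12 + 1 = 25
Transpose up 5: 25 + 5 = 30
30 = 2×12 + 6 → F# in octave 2
Result = F#2


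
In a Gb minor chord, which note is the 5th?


Minor triad = root + minor 3rd (3 semitones) + perfect 5th (7 semitones)
A triad on Gb stacks thirds, so the chord tones use letter names G-B-D
Root: Gb
Minor 3rd above Gb: Bbb
Perfect 5th above Gb: Db
The 5th = Db


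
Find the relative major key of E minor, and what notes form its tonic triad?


Working:
The relative major shares the key signature and is a minor 3rd above the minor tonic
A minor 3rd above E is G
→ relative major of E minor is G major
Tonic triad of G major = root + major 3rd + perfect 5th = G B D
= G major; triad = G B D


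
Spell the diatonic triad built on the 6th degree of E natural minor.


Reasoning:
E natural minor scale: E F# G A B C D
Diatonic triad on degree 6 stacks scale notes 6, 1, 3: C E G
C→E = 4 semitones; C→G = 7 semitones → major triad
= C E G (major)


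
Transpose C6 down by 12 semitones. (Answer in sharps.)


Let's work it out.
C6: chromatic position 0 in octave 6 → absolute = 6×12 + 0 = 72
Transpose down 12: 72 - 12 = 60
60 = 5×12 + 0 → C in octave 5
Result = C5


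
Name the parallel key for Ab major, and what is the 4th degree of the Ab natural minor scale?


Parallel keys share the same tonic but differ in mode
Ab major → parallel is Ab minor
Ab natural minor scale: Ab Bb Cb Db Eb Fb Gb
= Ab minor; 4th degree = Db


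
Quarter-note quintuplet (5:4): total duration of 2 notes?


Let's work it out.
Quintuplet: 5 notes occupy the space of 4 quarter notes
Space = 4 × 1 = 4 beats
Each quintuplet note = 4 / 5 = 4/5 beats
2 notes = 2 × 4/5 = 8/5
= 8/5 beats


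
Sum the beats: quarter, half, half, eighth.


Beat values:
  quarter = 1 beat
  half = 2 beats
  half = 2 beats
  eighth = 0.5 beats
Sum = 1 + 2 + 2 + 0.5
= 5.5 beats


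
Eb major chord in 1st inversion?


Step by step:
Root position: Eb G Bb
1st inversion: move root up an octave
Bass note: G
Notes (bottom to top) = G Bb Eb


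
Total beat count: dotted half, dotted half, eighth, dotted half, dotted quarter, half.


Let's work it out.
Beat values:
  dotted half = 3 beats
  dotted half = 3 beats
  eighth = 0.5 beats
  dotted half = 3 beats
  dotted quarter = 1.5 beats
  half = 2 beats
Sum = 3 + 3 + 0.5 + 3 + 1.5 + 2
= 13 beats


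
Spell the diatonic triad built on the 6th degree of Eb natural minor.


Eb natural minor scale: Eb F Gb Ab Bb Cb Db
Diatonic triad on degree 6 stacks scale notes 6, 1, 3: Cb Eb Gb
Cb→Eb = 4 semitones; Cb→Gb = 7 semitones → major triad
= Cb Eb Gb (major)


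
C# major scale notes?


Reasoning:
Major scale pattern: W-W-H-W-W-W-H (2-2-1-2-2-2-1 semitones)
Starting from C#:
  C# + 2 semitones → D#
  D# + 2 semitones → E#
  E# + 1 semitone → F#
  F# + 2 semitones → G#
  G# + 2 semitones → A#
  A# + 2 semitones → B#
  B# + 1 semitone → C#
Scale = C# D# E# F# G# A# B#


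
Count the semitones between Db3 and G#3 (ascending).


Solution.
Absolute semitone position = octave×12 + chromatic position
Db3: 3×12 + 1 = 37
G#3: 3×12 + 8 = 44
Difference = 44 - 37 = 7
= 7 semitones


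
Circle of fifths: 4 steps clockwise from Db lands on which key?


Solution.
Each clockwise step on the circle of fifths moves up a perfect 5th
From Db: Db → Ab → Eb → Bb → F
= F


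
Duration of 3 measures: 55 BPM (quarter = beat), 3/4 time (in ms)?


Let's work it out.
Quarter-note beat duration = 60000 / 55 ms
Beats per measure (3/4) = 3
One measure = 3 × 60000 / 55 = 180000 / 55 ms
3 measures = 3 × 180000 / 55 = 540000 / 55
= 9818.2 ms


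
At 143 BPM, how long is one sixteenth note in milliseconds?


Let's work it out.
One quarter-note beat = 60000 / BPM = 60000 / 143 ms
Sixteenth note = 1/4 × quarter note
Duration = 1/4 × 60000 / 143 = 15000 / 143
= 104.9 ms


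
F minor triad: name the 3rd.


Step by step:
Minor triad = root + minor 3rd (3 semitones) + perfect 5th (7 semitones)
A triad on F stacks thirds, so the chord tones use letter names F-A-C
Root: F
Minor 3rd above F: Ab
Perfect 5th above F: C
The 3rd = Ab


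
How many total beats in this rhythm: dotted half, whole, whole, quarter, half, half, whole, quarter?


Let's work it out.
Beat values:
  dotted half = 3 beats
  whole = 4 beats
  whole = 4 beats
  quarter = 1 beat
  half = 2 beats
  half = 2 beats
  whole = 4 beats
  quarter = 1 beat
Sum = 3 + 4 + 4 + 1 + 2 + 2 + 4 + 1
= 21 beats


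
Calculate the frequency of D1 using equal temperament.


f = 440 × 2^(n/12) where n = semitones from A4
D1: -43 semitones from A4
f = 440 × 2^(-43/12)
f = 36.71 Hz


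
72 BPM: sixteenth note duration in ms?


Solution.
One quarter-note beat = 60000 / BPM = 60000 / 72 ms
Sixteenth note = 1/4 × quarter note
Duration = 1/4 × 60000 / 72 = 15000 / 72
= 208.3 ms


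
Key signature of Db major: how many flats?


Working:
Flat major keys: C(0), F(1), Bb(2), Eb(3), Ab(4), Db(5), Gb(6), Cb(7)
Db major has 5 flats
Order of flats: Bb Eb Ab Db Gb Cb Fb → first 5: Bb, Eb, Ab, Db, Gb
= 5 flats


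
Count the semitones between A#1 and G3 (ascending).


Reasoning:
Absolute semitone position = octave×12 + chromatic position
A#1: 1×12 + 10 = 22
G3: 3×12 + 7 = 43
Difference = 43 - 22 = 21
= 21 semitones


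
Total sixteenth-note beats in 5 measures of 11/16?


Working:
Time signature 11/16: the bottom number 16 means the sixteenth note gets one count
The top number 11 means 11 sixteenth-note beats per measure
Total = 11 × 5 measures
= 55 sixteenth-note beats


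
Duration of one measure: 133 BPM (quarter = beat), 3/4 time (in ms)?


Solution.
Quarter-note beat duration = 60000 / 133 ms
Beats per measure (3/4) = 3
One measure = 3 × 60000 / 133 = 180000 / 133 ms
= 1353.4 ms


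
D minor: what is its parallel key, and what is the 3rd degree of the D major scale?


Reasoning:
Parallel keys share the same tonic but differ in mode
D minor → parallel is D major
D major scale: D E F# G A B C#
= D major; 3rd degree = F#


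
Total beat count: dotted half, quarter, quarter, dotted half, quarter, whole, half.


Reasoning:
Beat values:
  dotted half = 3 beats
  quarter = 1 beat
  quarter = 1 beat
  dotted half = 3 beats
  quarter = 1 beat
  whole = 4 beats
  half = 2 beats
Sum = 3 + 1 + 1 + 3 + 1 + 4 + 2
= 15 beats


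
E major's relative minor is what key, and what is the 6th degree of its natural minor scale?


Reasoning:
The relative minor shares the major's key signature and starts on its 6th degree
6th degree = a major 6th above the tonic; a major 6th above E is C#
→ relative minor of E major is C# minor
C# natural minor scale: C# D# E F# G# A B
= C# minor; 6th degree = A


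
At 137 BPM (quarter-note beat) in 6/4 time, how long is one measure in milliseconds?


Let's work it out.
Quarter-note beat duration = 60000 / 137 ms
Beats per measure (6/4) = 6
One measure = 6 × 60000 / 137 = 360000 / 137 ms
= 2627.7 ms


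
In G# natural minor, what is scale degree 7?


Natural minor scale pattern: W-H-W-W-H-W-W (2-1-2-2-1-2-2 semitones)
Starting from G#:
  G# + 2 semitones → A#
  A# + 1 semitone → B
  B + 2 semitones → C#
  C# + 2 semitones → D#
  D# + 1 semitone → E
  E + 2 semitones → F#
  F# + 2 semitones → G#
Scale: G# A# B C# D# E F#
Degree 7 = F#


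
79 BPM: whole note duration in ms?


Let's work it out.
One quarter-note beat = 60000 / BPM = 60000 / 79 ms
Whole note = 4 × quarter note
Duration = 4 × 60000 / 79 = 240000 / 79
= 3038.0 ms


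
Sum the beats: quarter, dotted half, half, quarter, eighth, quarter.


Solution.
Beat values:
  quarter = 1 beat
  dotted half = 3 beats
  half = 2 beats
  quarter = 1 beat
  eighth = 0.5 beats
  quarter = 1 beat
Sum = 1 + 3 + 2 + 1 + 0.5 + 1
= 8.5 beats


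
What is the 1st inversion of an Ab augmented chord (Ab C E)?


Let's work it out.
Root position: Ab C E
1st inversion: move root up an octave
Bass note: C
Notes (bottom to top) = C E Ab


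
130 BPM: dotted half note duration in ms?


Working:
One quarter-note beat = 60000 / BPM = 60000 / 130 ms
Dotted half note = 3 × quarter note
Duration = 3 × 60000 / 130 = 180000 / 130
= 1384.6 ms


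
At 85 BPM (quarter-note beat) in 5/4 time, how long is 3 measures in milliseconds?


Quarter-note beat duration = 60000 / 85 ms
Beats per measure (5/4) = 5
One measure = 5 × 60000 / 85 = 300000 / 85 ms
3 measures = 3 × 300000 / 85 = 900000 / 85
= 10588.2 ms


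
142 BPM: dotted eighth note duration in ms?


One quarter-note beat = 60000 / BPM = 60000 / 142 ms
Dotted eighth note = 3/4 × quarter note
Duration = 3/4 × 60000 / 142 = 45000 / 142
= 316.9 ms


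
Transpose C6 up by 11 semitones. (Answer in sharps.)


Solution.
C6: chromatic position 0 in octave 6 → absolute = 6×12 + 0 = 72
Transpose up 11: 72 + 11 = 83
83 = 6×12 + 11 → B in octave 6
Result = B6


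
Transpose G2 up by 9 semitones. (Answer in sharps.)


Working:
G2: chromatic position 7 in octave 2 → absolute = 2×12 + 7 = 31
Transpose up 9: 31 + 9 = 40
40 = 3×12 + 4 → E in octave 3
Result = E3


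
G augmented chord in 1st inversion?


Step by step:
Root position: G B D#
1st inversion: move root up an octave
Bass note: B
Notes (bottom to top) = B D# G


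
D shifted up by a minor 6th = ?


Working:
minor 6th: 6 letter names, 8 semitones
Letter: D + 5 → B
Pitch: D + 8 semitones, spelled as a B → Bb
= Bb


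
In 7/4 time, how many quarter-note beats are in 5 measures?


Let's work it out.
Time signature 7/4: the bottom number 4 means the quarter note gets one count
The top number 7 means 7 quarter-note beats per measure
Total = 7 × 5 measures
= 35 quarter-note beats


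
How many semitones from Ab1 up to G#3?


Step by step:
Absolute semitone position = octave×12 + chromatic position
Ab1: 1×12 + 8 = 20
G#3: 3×12 + 8 = 44
Difference = 44 - 20 = 24
= 24 semitones


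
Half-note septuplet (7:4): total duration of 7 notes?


Septuplet: 7 notes occupy the space of 4 half notes
Space = 4 × 2 = 8 beats
Each septuplet note = 8 / 7 = 8/7 beats
7 notes = 7 × 8/7 = 8
= 8 beats


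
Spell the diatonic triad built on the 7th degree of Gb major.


Step by step:
Gb major scale: Gb Ab Bb Cb Db Eb F
Diatonic triad on degree 7 stacks scale notes 7, 2, 4: F Ab Cb
F→Ab = 3 semitones; F→Cb = 6 semitones → diminished triad
= F Ab Cb (diminished)


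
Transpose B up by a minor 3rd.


Working:
minor 3rd: 3 letter names, 3 semitones
Letter: B + 2 → D
Pitch: B + 3 semitones, spelled as a D → D
= D


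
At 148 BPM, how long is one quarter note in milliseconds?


Step by step:
One quarter-note beat = 60000 / BPM = 60000 / 148 ms
Duration = 60000 / 148
= 405.4 ms


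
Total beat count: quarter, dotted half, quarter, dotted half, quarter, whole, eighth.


Step by step:
Beat values:
  quarter = 1 beat
  dotted half = 3 beats
  quarter = 1 beat
  dotted half = 3 beats
  quarter = 1 beat
  whole = 4 beats
  eighth = 0.5 beats
Sum = 1 + 3 + 1 + 3 + 1 + 4 + 0.5
= 13.5 beats


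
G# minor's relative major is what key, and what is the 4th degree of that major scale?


The relative major shares the key signature and is a minor 3rd above the minor tonic
A minor 3rd above G# is B
→ relative major of G# minor is B major
B major scale: B C# D# E F# G# A#
= B major; 4th degree = E


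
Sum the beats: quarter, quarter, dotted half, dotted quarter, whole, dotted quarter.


Beat values:
  quarter = 1 beat
  quarter = 1 beat
  dotted half = 3 beats
  dotted quarter = 1.5 beats
  whole = 4 beats
  dotted quarter = 1.5 beats
Sum = 1 + 1 + 3 + 1.5 + 4 + 1.5
= 12 beats


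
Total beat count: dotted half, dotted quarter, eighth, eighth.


Beat values:
  dotted half = 3 beats
  dotted quarter = 1.5 beats
  eighth = 0.5 beats
  eighth = 0.5 beats
Sum = 3 + 1.5 + 0.5 + 0.5
= 5.5 beats


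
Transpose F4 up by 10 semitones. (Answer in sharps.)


Solution.
F4: chromatic position 5 in octave 4 → absolute = 4×12 + 5 = 53
Transpose up 10: 53 + 10 = 63
63 = 5×12 + 3 → D# in octave 5
Result = D#5


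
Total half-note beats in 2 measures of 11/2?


Working:
Time signature 11/2: the bottom number 2 means the half note gets one count
The top number 11 means 11 half-note beats per measure
Total = 11 × 2 measures
= 22 half-note beats


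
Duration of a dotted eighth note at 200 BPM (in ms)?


Solution.
One quarter-note beat = 60000 / BPM = 60000 / 200 ms
Dotted eighth note = 3/4 × quarter note
Duration = 3/4 × 60000 / 200 = 45000 / 200
= 225.0 ms


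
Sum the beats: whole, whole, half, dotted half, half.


Let's work it out.
Beat values:
  whole = 4 beats
  whole = 4 beats
  half = 2 beats
  dotted half = 3 beats
  half = 2 beats
Sum = 4 + 4 + 2 + 3 + 2
= 15 beats


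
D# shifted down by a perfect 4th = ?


perfect 4th: 4 letter names, 5 semitones
Letter: D - 3 → A
Pitch: D# - 5 semitones, spelled as an A → A#
= A#


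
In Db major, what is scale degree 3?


Reasoning:
Major scale pattern: W-W-H-W-W-W-H (2-2-1-2-2-2-1 semitones)
Starting from Db:
  Db + 2 semitones → Eb
  Eb + 2 semitones → F
  F + 1 semitone → Gb
  Gb + 2 semitones → Ab
  Ab + 2 semitones → Bb
  Bb + 2 semitones → C
  C + 1 semitone → Db
Scale: Db Eb F Gb Ab Bb C
Degree 3 = F


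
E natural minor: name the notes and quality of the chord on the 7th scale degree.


Let's work it out.
E natural minor scale: E F# G A B C D
Diatonic triad on degree 7 stacks scale notes 7, 2, 4: D F# A
D→F# = 4 semitones; D→A = 7 semitones → major triad
= D F# A (major)


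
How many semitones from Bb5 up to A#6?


Let's work it out.
Absolute semitone position = octave×12 + chromatic position
Bb5: 5×12 + 10 = 70
A#6: 6×12 + 10 = 82
Difference = 82 - 70 = 12
= 12 semitones


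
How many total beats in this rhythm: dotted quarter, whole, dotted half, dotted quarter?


Step by step:
Beat values:
  dotted quarter = 1.5 beats
  whole = 4 beats
  dotted half = 3 beats
  dotted quarter = 1.5 beats
Sum = 1.5 + 4 + 3 + 1.5
= 10 beats


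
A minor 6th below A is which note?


A 6th spans 6 letter names, so from A we land on C
A minor 6th = 8 semitones below A
Spell C at that pitch: C#
= C#


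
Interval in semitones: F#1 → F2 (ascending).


Working:
Absolute semitone position = octave×12 + chromatic position
F#1: 1×12 + 6 = 18
F2: 2×12 + 5 = 29
Difference = 29 - 18 = 11
= 11 semitones


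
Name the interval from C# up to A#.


Step by step:
Letter names: C → A spans 6 letter names → a 6th
Semitones: C# → A# = 9 half-steps
A 6th of 9 semitones is a major 6th
= major 6th


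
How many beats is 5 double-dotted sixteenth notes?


Base sixteenth note = 1/4 beats
Dot 1 adds half the previous value: +1/8
Dot 2 adds half the previous value: +1/16
One double-dotted sixteenth = 1/4 + 1/8 + 1/16 = 7/16
5 of them = 5 × 7/16 = 35/16
= 35/16 beats


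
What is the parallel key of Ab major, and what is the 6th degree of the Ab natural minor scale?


Let's work it out.
Parallel keys share the same tonic but differ in mode
Ab major → parallel is Ab minor
Ab natural minor scale: Ab Bb Cb Db Eb Fb Gb
= Ab minor; 6th degree = Fb


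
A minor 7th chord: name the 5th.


Solution.
Minor 7th chord = root + minor 3rd + perfect 5th + minor 7th
Seventh chords stack in thirds, so the letter names are A-C-E-G
Root: A
Minor 3rd above A: C
Perfect 5th above A: E
Minor 7th above A: G
The 5th = E


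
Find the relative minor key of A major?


The relative minor shares the major's key signature and starts on its 6th degree
6th degree = a major 6th above the tonic; a major 6th above A is F#
→ relative minor of A major is F# minor
= F# minor


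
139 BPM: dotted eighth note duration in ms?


One quarter-note beat = 60000 / BPM = 60000 / 139 ms
Dotted eighth note = 3/4 × quarter note
Duration = 3/4 × 60000 / 139 = 45000 / 139
= 323.7 ms


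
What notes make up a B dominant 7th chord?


Dominant 7th chord = root + major 3rd + perfect 5th + minor 7th
Seventh chords stack in thirds, so the letter names are B-D-F-A
Root: B
Major 3rd above B: D#
Perfect 5th above B: F#
Minor 7th above B: A
Chord = B D# F# A


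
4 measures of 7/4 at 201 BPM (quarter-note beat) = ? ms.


Let's work it out.
Quarter-note beat duration = 60000 / 201 ms
Beats per measure (7/4) = 7
One measure = 7 × 60000 / 201 = 420000 / 201 ms
4 measures = 4 × 420000 / 201 = 1680000 / 201
= 8358.2 ms


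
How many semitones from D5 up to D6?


Absolute semitone position = octave×12 + chromatic position
D5: 5×12 + 2 = 62
D6: 6×12 + 2 = 74
Difference = 74 - 62 = 12
= 12 semitones


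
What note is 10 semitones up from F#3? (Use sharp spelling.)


F#3: chromatic position 6 in octave 3 → absolute = 3×12 + 6 = 42
Transpose up 10: 42 + 10 = 52
52 = 4×12 + 4 → E in octave 4
Result = E4


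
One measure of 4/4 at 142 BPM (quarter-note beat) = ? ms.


Working:
Quarter-note beat duration = 60000 / 142 ms
Beats per measure (4/4) = 4
One measure = 4 × 60000 / 142 = 240000 / 142 ms
= 1690.1 ms


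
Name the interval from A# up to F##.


Step by step:
Letter names: A → F spans 6 letter names → a 6th
Semitones: A# → F## = 9 half-steps
A 6th of 9 semitones is a major 6th
= major 6th


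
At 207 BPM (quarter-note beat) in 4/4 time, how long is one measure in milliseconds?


Let's work it out.
Quarter-note beat duration = 60000 / 207 ms
Beats per measure (4/4) = 4
One measure = 4 × 60000 / 207 = 240000 / 207 ms
= 1159.4 ms


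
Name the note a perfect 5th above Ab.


Solution.
A 5th spans 5 letter names, so from A we land on E
A perfect 5th = 7 semitones above Ab
Spell E at that pitch: Eb
= Eb


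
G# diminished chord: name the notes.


Working:
Diminished triad = root + minor 3rd (3 semitones) + diminished 5th (6 semitones)
A triad on G# stacks thirds, so the chord tones use letter names G-B-D
Root: G#
Minor 3rd above G#: B
Diminished 5th above G#: D
Chord = G# B D


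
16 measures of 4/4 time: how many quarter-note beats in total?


Time signature 4/4: the bottom number 4 means the quarter note gets one count
The top number 4 means 4 quarter-note beats per measure
Total = 4 × 16 measures
= 64 quarter-note beats


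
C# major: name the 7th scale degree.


Major scale pattern: W-W-H-W-W-W-H (2-2-1-2-2-2-1 semitones)
Starting from C#:
  C# + 2 semitones → D#
  D# + 2 semitones → E#
  E# + 1 semitone → F#
  F# + 2 semitones → G#
  G# + 2 semitones → A#
  A# + 2 semitones → B#
  B# + 1 semitone → C#
Scale: C# D# E# F# G# A# B#
Degree 7 = B#


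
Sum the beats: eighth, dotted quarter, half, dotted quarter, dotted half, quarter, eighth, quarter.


Beat values:
  eighth = 0.5 beats
  dotted quarter = 1.5 beats
  half = 2 beats
  dotted quarter = 1.5 beats
  dotted half = 3 beats
  quarter = 1 beat
  eighth = 0.5 beats
  quarter = 1 beat
Sum = 0.5 + 1.5 + 2 + 1.5 + 3 + 1 + 0.5 + 1
= 11 beats


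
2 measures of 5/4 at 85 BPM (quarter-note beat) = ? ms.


Solution.
Quarter-note beat duration = 60000 / 85 ms
Beats per measure (5/4) = 5
One measure = 5 × 60000 / 85 = 300000 / 85 ms
2 measures = 2 × 300000 / 85 = 600000 / 85
= 7058.8 ms


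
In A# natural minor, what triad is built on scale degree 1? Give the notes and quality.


A# natural minor scale: A# B# C# D# E# F# G#
Diatonic triad on degree 1 stacks scale notes 1, 3, 5: A# C# E#
A#→C# = 3 semitones; A#→E# = 7 semitones → minor triad
= A# C# E# (minor)


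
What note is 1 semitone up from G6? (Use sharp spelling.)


Step by step:
G6: chromatic position 7 in octave 6 → absolute = 6×12 + 7 = 79
Transpose up 1: 79 + 1 = 80
80 = 6×12 + 8 → G# in octave 6
Result = G#6


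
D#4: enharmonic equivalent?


Enharmonic notes sound the same pitch but are spelled with different letter names
D# and Eb name the same pitch class
= Eb4


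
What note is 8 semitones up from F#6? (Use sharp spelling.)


Reasoning:
F#6: chromatic position 6 in octave 6 → absolute = 6×12 + 6 = 78
Transpose up 8: 78 + 8 = 86
86 = 7×12 + 2 → D in octave 7
Result = D7


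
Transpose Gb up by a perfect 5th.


Let's work it out.
perfect 5th: 5 letter names, 7 semitones
Letter: G + 4 → D
Pitch: Gb + 7 semitones, spelled as a D → Db
= Db


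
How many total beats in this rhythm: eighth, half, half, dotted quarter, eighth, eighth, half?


Reasoning:
Beat values:
  eighth = 0.5 beats
  half = 2 beats
  half = 2 beats
  dotted quarter = 1.5 beats
  eighth = 0.5 beats
  eighth = 0.5 beats
  half = 2 beats
Sum = 0.5 + 2 + 2 + 1.5 + 0.5 + 0.5 + 2
= 9 beats


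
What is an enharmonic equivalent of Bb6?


Let's work it out.
Enharmonic notes sound the same pitch but are spelled with different letter names
Bb and A# name the same pitch class
= A#6


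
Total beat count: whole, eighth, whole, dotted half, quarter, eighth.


Working:
Beat values:
  whole = 4 beats
  eighth = 0.5 beats
  whole = 4 beats
  dotted half = 3 beats
  quarter = 1 beat
  eighth = 0.5 beats
Sum = 4 + 0.5 + 4 + 3 + 1 + 0.5
= 13 beats


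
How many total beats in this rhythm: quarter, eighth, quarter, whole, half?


Working:
Beat values:
  quarter = 1 beat
  eighth = 0.5 beats
  quarter = 1 beat
  whole = 4 beats
  half = 2 beats
Sum = 1 + 0.5 + 1 + 4 + 2
= 8.5 beats


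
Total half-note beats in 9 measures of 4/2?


Let's work it out.
Time signature 4/2: the bottom number 2 means the half note gets one count
The top number 4 means 4 half-note beats per measure
Total = 4 × 9 measures
= 36 half-note beats


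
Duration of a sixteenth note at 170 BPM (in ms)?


Solution.
One quarter-note beat = 60000 / BPM = 60000 / 170 ms
Sixteenth note = 1/4 × quarter note
Duration = 1/4 × 60000 / 170 = 15000 / 170
= 88.2 ms


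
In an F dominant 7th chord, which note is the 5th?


Solution.
Dominant 7th chord = root + major 3rd + perfect 5th + minor 7th
Seventh chords stack in thirds, so the letter names are F-A-C-E
Root: F
Major 3rd above F: A
Perfect 5th above F: C
Minor 7th above F: Eb
The 5th = C


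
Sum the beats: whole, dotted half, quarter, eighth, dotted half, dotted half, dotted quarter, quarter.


Working:
Beat values:
  whole = 4 beats
  dotted half = 3 beats
  quarter = 1 beat
  eighth = 0.5 beats
  dotted half = 3 beats
  dotted half = 3 beats
  dotted quarter = 1.5 beats
  quarter = 1 beat
Sum = 4 + 3 + 1 + 0.5 + 3 + 3 + 1.5 + 1
= 17 beats


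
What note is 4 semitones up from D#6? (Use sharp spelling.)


Reasoning:
D#6: chromatic position 3 in octave 6 → absolute = 6×12 + 3 = 75
Transpose up 4: 75 + 4 = 79
79 = 6×12 + 7 → G in octave 6
Result = G6


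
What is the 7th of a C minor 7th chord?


Solution.
Minor 7th chord = root + minor 3rd + perfect 5th + minor 7th
Seventh chords stack in thirds, so the letter names are C-E-G-B
Root: C
Minor 3rd above C: Eb
Perfect 5th above C: G
Minor 7th above C: Bb
The 7th = Bb


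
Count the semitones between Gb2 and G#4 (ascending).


Step by step:
Absolute semitone position = octave×12 + chromatic position
Gb2: 2×12 + 6 = 30
G#4: 4×12 + 8 = 56
Difference = 56 - 30 = 26
= 26 semitones


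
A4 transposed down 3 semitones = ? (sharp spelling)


Step by step:
A4: chromatic position 9 in octave 4 → absolute = 4×12 + 9 = 57
Transpose down 3: 57 - 3 = 54
54 = 4×12 + 6 → F# in octave 4
Result = F#4


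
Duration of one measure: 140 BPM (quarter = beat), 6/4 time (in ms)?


Reasoning:
Quarter-note beat duration = 60000 / 140 ms
Beats per measure (6/4) = 6
One measure = 6 × 60000 / 140 = 360000 / 140 ms
= 2571.4 ms


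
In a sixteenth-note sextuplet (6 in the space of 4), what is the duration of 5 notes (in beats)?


Sextuplet: 6 notes occupy the space of 4 sixteenth notes
Space = 4 × 1/4 = 1 beat
Each sextuplet note = 1 / 6 = 1/6 beats
5 notes = 5 × 1/6 = 5/6
= 5/6 beats


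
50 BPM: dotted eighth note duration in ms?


One quarter-note beat = 60000 / BPM = 60000 / 50 ms
Dotted eighth note = 3/4 × quarter note
Duration = 3/4 × 60000 / 50 = 45000 / 50
= 900.0 ms


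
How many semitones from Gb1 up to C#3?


Absolute semitone position = octave×12 + chromatic position
Gb1: 1×12 + 6 = 18
C#3: 3×12 + 1 = 37
Difference = 37 - 18 = 19
= 19 semitones


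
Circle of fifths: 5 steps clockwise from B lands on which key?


Let's work it out.
Each clockwise step on the circle of fifths moves up a perfect 5th
From B: B → F#/Gb → Db → Ab → Eb → Bb
= Bb


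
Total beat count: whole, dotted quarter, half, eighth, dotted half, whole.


Beat values:
  whole = 4 beats
  dotted quarter = 1.5 beats
  half = 2 beats
  eighth = 0.5 beats
  dotted half = 3 beats
  whole = 4 beats
Sum = 4 + 1.5 + 2 + 0.5 + 3 + 4
= 15 beats


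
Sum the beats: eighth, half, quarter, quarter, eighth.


Beat values:
  eighth = 0.5 beats
  half = 2 beats
  quarter = 1 beat
  quarter = 1 beat
  eighth = 0.5 beats
Sum = 0.5 + 2 + 1 + 1 + 0.5
= 5 beats


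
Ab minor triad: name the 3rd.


Minor triad = root + minor 3rd (3 semitones) + perfect 5th (7 semitones)
A triad on Ab stacks thirds, so the chord tones use letter names A-C-E
Root: Ab
Minor 3rd above Ab: Cb
Perfect 5th above Ab: Eb
The 3rd = Cb


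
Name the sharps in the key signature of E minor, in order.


Working:
Sharp minor keys follow the circle of fifths: A(0), E(1), B(2), F#(3), C#(4), G#(5), D#(6), A#(7)
E minor has 1 sharp
Order of sharps: F# C# G# D# A# E# B# → first 1: F#
= F#


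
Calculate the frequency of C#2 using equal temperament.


Step by step:
f = 440 × 2^(n/12) where n = semitones from A4
C#2: -32 semitones from A4
f = 440 × 2^(-32/12)
f = 69.30 Hz


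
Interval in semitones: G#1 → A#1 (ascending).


Absolute semitone position = octave×12 + chromatic position
G#1: 1×12 + 8 = 20
A#1: 1×12 + 10 = 22
Difference = 22 - 20 = 2
= 2 semitones


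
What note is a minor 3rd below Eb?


A 3rd spans 3 letter names, so from E we land on C
A minor 3rd = 3 semitones below Eb
Spell C at that pitch: C
= C


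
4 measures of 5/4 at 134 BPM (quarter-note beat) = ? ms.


Quarter-note beat duration = 60000 / 134 ms
Beats per measure (5/4) = 5
One measure = 5 × 60000 / 134 = 300000 / 134 ms
4 measures = 4 × 300000 / 134 = 1200000 / 134
= 8955.2 ms


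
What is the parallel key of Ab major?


Reasoning:
Parallel keys share the same tonic but differ in mode
Ab major → parallel is Ab minor
= Ab minor


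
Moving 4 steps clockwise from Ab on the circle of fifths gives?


Each clockwise step on the circle of fifths moves up a perfect 5th
From Ab: Ab → Eb → Bb → F → C
= C


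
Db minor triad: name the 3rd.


Let's work it out.
Minor triad = root + minor 3rd (3 semitones) + perfect 5th (7 semitones)
A triad on Db stacks thirds, so the chord tones use letter names D-F-A
Root: Db
Minor 3rd above Db: Fb
Perfect 5th above Db: Ab
The 3rd = Fb


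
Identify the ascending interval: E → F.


Working:
Letter names: E → F spans 2 letter names → a 2nd
Semitones: E → F = 1 half-step
A 2nd of 1 semitone is a minor 2nd
= minor 2nd


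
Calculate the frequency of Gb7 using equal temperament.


Reasoning:
f = 440 × 2^(n/12) where n = semitones from A4
Gb7: 33 semitones from A4
f = 440 × 2^(33/12)
f = 2959.96 Hz


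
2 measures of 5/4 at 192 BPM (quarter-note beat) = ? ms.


Reasoning:
Quarter-note beat duration = 60000 / 192 ms
Beats per measure (5/4) = 5
One measure = 5 × 60000 / 192 = 300000 / 192 ms
2 measures = 2 × 300000 / 192 = 600000 / 192
= 3125.0 ms


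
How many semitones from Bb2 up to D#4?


Absolute semitone position = octave×12 + chromatic position
Bb2: 2×12 + 10 = 34
D#4: 4×12 + 3 = 51
Difference = 51 - 34 = 17
= 17 semitones


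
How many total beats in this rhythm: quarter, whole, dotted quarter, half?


Working:
Beat values:
  quarter = 1 beat
  whole = 4 beats
  dotted quarter = 1.5 beats
  half = 2 beats
Sum = 1 + 4 + 1.5 + 2
= 8.5 beats


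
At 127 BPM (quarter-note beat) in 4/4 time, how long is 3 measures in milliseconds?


Quarter-note beat duration = 60000 / 127 ms
Beats per measure (4/4) = 4
One measure = 4 × 60000 / 127 = 240000 / 127 ms
3 measures = 3 × 240000 / 127 = 720000 / 127
= 5669.3 ms


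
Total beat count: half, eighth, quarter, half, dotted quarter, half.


Solution.
Beat values:
  half = 2 beats
  eighth = 0.5 beats
  quarter = 1 beat
  half = 2 beats
  dotted quarter = 1.5 beats
  half = 2 beats
Sum = 2 + 0.5 + 1 + 2 + 1.5 + 2
= 9 beats


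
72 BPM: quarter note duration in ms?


Solution.
One quarter-note beat = 60000 / BPM = 60000 / 72 ms
Duration = 60000 / 72
= 833.3 ms


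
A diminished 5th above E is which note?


Working:
A 5th spans 5 letter names, so from E we land on B
A diminished 5th = 6 semitones above E
Spell B at that pitch: Bb
= Bb


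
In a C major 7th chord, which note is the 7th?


Major 7th chord = root + major 3rd + perfect 5th + major 7th
Seventh chords stack in thirds, so the letter names are C-E-G-B
Root: C
Major 3rd above C: E
Perfect 5th above C: G
Major 7th above C: B
The 7th = B


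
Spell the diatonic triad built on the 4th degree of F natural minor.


F natural minor scale: F G Ab Bb C Db Eb
Diatonic triad on degree 4 stacks scale notes 4, 6, 1: Bb Db F
Bb→Db = 3 semitones; Bb→F = 7 semitones → minor triad
= Bb Db F (minor)


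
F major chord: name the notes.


Major triad = root + major 3rd (4 semitones) + perfect 5th (7 semitones)
A triad on F stacks thirds, so the chord tones use letter names F-A-C
Root: F
Major 3rd above F: A
Perfect 5th above F: C
Chord = F A C


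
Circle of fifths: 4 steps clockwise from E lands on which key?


Solution.
Each clockwise step on the circle of fifths moves up a perfect 5th
From E: E → B → F#/Gb → Db → Ab
= Ab


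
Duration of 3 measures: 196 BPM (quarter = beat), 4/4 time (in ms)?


Let's work it out.
Quarter-note beat duration = 60000 / 196 ms
Beats per measure (4/4) = 4
One measure = 4 × 60000 / 196 = 240000 / 196 ms
3 measures = 3 × 240000 / 196 = 720000 / 196
= 3673.5 ms


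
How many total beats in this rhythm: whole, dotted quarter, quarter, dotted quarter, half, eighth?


Step by step:
Beat values:
  whole = 4 beats
  dotted quarter = 1.5 beats
  quarter = 1 beat
  dotted quarter = 1.5 beats
  half = 2 beats
  eighth = 0.5 beats
Sum = 4 + 1.5 + 1 + 1.5 + 2 + 0.5
= 10.5 beats


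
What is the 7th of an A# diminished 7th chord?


Diminished 7th chord = root + minor 3rd + diminished 5th + diminished 7th
Seventh chords stack in thirds, so the letter names are A-C-E-G
Root: A#
Minor 3rd above A#: C#
Diminished 5th above A#: E
Diminished 7th above A#: G
The 7th = G


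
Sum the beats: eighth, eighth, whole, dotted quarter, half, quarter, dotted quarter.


Solution.
Beat values:
  eighth = 0.5 beats
  eighth = 0.5 beats
  whole = 4 beats
  dotted quarter = 1.5 beats
  half = 2 beats
  quarter = 1 beat
  dotted quarter = 1.5 beats
Sum = 0.5 + 0.5 + 4 + 1.5 + 2 + 1 + 1.5
= 11 beats


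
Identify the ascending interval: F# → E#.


Letter names: F → E spans 7 letter names → a 7th
Semitones: F# → E# = 11 half-steps
A 7th of 11 semitones is a major 7th
= major 7th


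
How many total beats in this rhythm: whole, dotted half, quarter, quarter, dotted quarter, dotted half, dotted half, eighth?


Solution.
Beat values:
  whole = 4 beats
  dotted half = 3 beats
  quarter = 1 beat
  quarter = 1 beat
  dotted quarter = 1.5 beats
  dotted half = 3 beats
  dotted half = 3 beats
  eighth = 0.5 beats
Sum = 4 + 3 + 1 + 1 + 1.5 + 3 + 3 + 0.5
= 17 beats


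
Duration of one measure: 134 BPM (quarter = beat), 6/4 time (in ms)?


Quarter-note beat duration = 60000 / 134 ms
Beats per measure (6/4) = 6
One measure = 6 × 60000 / 134 = 360000 / 134 ms
= 2686.6 ms


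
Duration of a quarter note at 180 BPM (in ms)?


Reasoning:
One quarter-note beat = 60000 / BPM = 60000 / 180 ms
Duration = 60000 / 180
= 333.3 ms


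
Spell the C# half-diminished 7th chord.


Step by step:
Half-diminished 7th chord = root + minor 3rd + diminished 5th + minor 7th
Seventh chords stack in thirds, so the letter names are C-E-G-B
Root: C#
Minor 3rd above C#: E
Diminished 5th above C#: G
Minor 7th above C#: B
Chord = C# E G B


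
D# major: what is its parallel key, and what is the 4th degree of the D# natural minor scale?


Step by step:
Parallel keys share the same tonic but differ in mode
D# major → parallel is D# minor
D# natural minor scale: D# E# F# G# A# B C#
= D# minor; 4th degree = G#


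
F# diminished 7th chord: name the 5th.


Working:
Diminished 7th chord = root + minor 3rd + diminished 5th + diminished 7th
Seventh chords stack in thirds, so the letter names are F-A-C-E
Root: F#
Minor 3rd above F#: A
Diminished 5th above F#: C
Diminished 7th above F#: Eb
The 5th = C


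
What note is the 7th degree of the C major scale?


Reasoning:
Major scale pattern: W-W-H-W-W-W-H (2-2-1-2-2-2-1 semitones)
Starting from C:
  C + 2 semitones → D
  D + 2 semitones → E
  E + 1 semitone → F
  F + 2 semitones → G
  G + 2 semitones → A
  A + 2 semitones → B
  B + 1 semitone → C
Scale: C D E F G A B
Degree 7 = B


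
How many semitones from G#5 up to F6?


Working:
Absolute semitone position = octave×12 + chromatic position
G#5: 5×12 + 8 = 68
F6: 6×12 + 5 = 77
Difference = 77 - 68 = 9
= 9 semitones


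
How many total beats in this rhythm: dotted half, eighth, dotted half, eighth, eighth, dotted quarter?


Solution.
Beat values:
  dotted half = 3 beats
  eighth = 0.5 beats
  dotted half = 3 beats
  eighth = 0.5 beats
  eighth = 0.5 beats
  dotted quarter = 1.5 beats
Sum = 3 + 0.5 + 3 + 0.5 + 0.5 + 1.5
= 9 beats


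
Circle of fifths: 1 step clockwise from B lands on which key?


Reasoning:
Each clockwise step on the circle of fifths moves up a perfect 5th
From B: B → F#/Gb
= F#/Gb


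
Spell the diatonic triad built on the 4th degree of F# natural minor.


Step by step:
F# natural minor scale: F# G# A B C# D E
Diatonic triad on degree 4 stacks scale notes 4, 6, 1: B D F#
B→D = 3 semitones; B→F# = 7 semitones → minor triad
= B D F# (minor)


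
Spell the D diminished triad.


Solution.
Diminished triad = root + minor 3rd (3 semitones) + diminished 5th (6 semitones)
A triad on D stacks thirds, so the chord tones use letter names D-F-A
Root: D
Minor 3rd above D: F
Diminished 5th above D: Ab
Chord = D F Ab


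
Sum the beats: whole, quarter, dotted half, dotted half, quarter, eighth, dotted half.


Reasoning:
Beat values:
  whole = 4 beats
  quarter = 1 beat
  dotted half = 3 beats
  dotted half = 3 beats
  quarter = 1 beat
  eighth = 0.5 beats
  dotted half = 3 beats
Sum = 4 + 1 + 3 + 3 + 1 + 0.5 + 3
= 15.5 beats


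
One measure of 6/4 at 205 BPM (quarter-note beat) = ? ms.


Step by step:
Quarter-note beat duration = 60000 / 205 ms
Beats per measure (6/4) = 6
One measure = 6 × 60000 / 205 = 360000 / 205 ms
= 1756.1 ms


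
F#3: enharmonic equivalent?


Enharmonic notes sound the same pitch but are spelled with different letter names
F# and Gb name the same pitch class
= Gb3


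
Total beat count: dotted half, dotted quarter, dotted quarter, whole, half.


Beat values:
  dotted half = 3 beats
  dotted quarter = 1.5 beats
  dotted quarter = 1.5 beats
  whole = 4 beats
  half = 2 beats
Sum = 3 + 1.5 + 1.5 + 4 + 2
= 12 beats


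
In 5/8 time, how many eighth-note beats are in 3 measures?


Working:
Time signature 5/8: the bottom number 8 means the eighth note gets one count
The top number 5 means 5 eighth-note beats per measure
Total = 5 × 3 measures
= 15 eighth-note beats


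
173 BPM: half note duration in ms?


Step by step:
One quarter-note beat = 60000 / BPM = 60000 / 173 ms
Half note = 2 × quarter note
Duration = 2 × 60000 / 173 = 120000 / 173
= 693.6 ms


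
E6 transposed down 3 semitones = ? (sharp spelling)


E6: chromatic position 4 in octave 6 → absolute = 6×12 + 4 = 76
Transpose down 3: 76 - 3 = 73
73 = 6×12 + 1 → C# in octave 6
Result = C#6


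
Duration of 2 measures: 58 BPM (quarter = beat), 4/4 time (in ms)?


Quarter-note beat duration = 60000 / 58 ms
Beats per measure (4/4) = 4
One measure = 4 × 60000 / 58 = 240000 / 58 ms
2 measures = 2 × 240000 / 58 = 480000 / 58
= 8275.9 ms


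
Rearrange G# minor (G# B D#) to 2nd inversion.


Step by step:
Root position: G# B D#
2nd inversion: move root and 3rd up an octave
Bass note: D#
Notes (bottom to top) = D# G# B


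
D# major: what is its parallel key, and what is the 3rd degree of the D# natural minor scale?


Parallel keys share the same tonic but differ in mode
D# major → parallel is D# minor
D# natural minor scale: D# E# F# G# A# B C#
= D# minor; 3rd degree = F#


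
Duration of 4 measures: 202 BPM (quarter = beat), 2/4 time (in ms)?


Working:
Quarter-note beat duration = 60000 / 202 ms
Beats per measure (2/4) = 2
One measure = 2 × 60000 / 202 = 120000 / 202 ms
4 measures = 4 × 120000 / 202 = 480000 / 202
= 2376.2 ms


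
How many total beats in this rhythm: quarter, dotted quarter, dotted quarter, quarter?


Step by step:
Beat values:
  quarter = 1 beat
  dotted quarter = 1.5 beats
  dotted quarter = 1.5 beats
  quarter = 1 beat
Sum = 1 + 1.5 + 1.5 + 1
= 5 beats


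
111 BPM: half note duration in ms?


Step by step:
One quarter-note beat = 60000 / BPM = 60000 / 111 ms
Half note = 2 × quarter note
Duration = 2 × 60000 / 111 = 120000 / 111
= 1081.1 ms


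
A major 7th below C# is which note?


A 7th spans 7 letter names, so from C we land on D
A major 7th = 11 semitones below C#
Spell D at that pitch: D
= D
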